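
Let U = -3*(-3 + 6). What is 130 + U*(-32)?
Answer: 418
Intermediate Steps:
U = -9 (U = -3*3 = -9)
130 + U*(-32) = 130 - 9*(-32) = 130 + 288 = 418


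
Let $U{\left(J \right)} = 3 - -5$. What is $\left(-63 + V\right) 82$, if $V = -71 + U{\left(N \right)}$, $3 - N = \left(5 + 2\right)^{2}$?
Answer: $-10332$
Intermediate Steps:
$N = -46$ ($N = 3 - \left(5 + 2\right)^{2} = 3 - 7^{2} = 3 - 49 = -46$)
$U{\left(J \right)} = 8$ ($U{\left(J \right)} = 3 + 5 = 8$)
$V = -63$ ($V = -71 + 8 = -63$)
$\left(-63 + V\right) 82 = \left(-63 - 63\right) 82 = \left(-126\right) 82 = -10332$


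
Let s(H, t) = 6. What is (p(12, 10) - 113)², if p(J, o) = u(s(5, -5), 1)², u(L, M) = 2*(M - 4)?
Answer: 5929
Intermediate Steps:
u(L, M) = -8 + 2*M (u(L, M) = 2*(-4 + M) = -8 + 2*M)
p(J, o) = 36 (p(J, o) = (-8 + 2*1)² = (-8 + 2)² = (-6)² = 36)
(p(12, 10) - 113)² = (36 - 113)² = (-77)² = 5929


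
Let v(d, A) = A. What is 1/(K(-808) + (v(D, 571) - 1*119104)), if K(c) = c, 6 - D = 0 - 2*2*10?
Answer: -1/119341 ≈ -8.3793e-6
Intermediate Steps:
D = 46 (D = 6 - (0 - 2*2*10) = 6 - (0 - 4*10) = 6 - (0 - 40) = 6 - 1*(-40) = 6 + 40 = 46)
1/(K(-808) + (v(D, 571) - 1*119104)) = 1/(-808 + (571 - 1*119104)) = 1/(-808 + (571 - 119104)) = 1/(-808 - 118533) = 1/(-119341) = -1/119341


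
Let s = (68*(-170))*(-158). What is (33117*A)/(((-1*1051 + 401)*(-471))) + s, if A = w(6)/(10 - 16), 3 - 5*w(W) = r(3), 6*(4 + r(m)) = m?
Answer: 860272068961/471000 ≈ 1.8265e+6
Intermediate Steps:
r(m) = -4 + m/6
w(W) = 13/10 (w(W) = 3/5 - (-4 + (1/6)*3)/5 = 3/5 - (-4 + 1/2)/5 = 3/5 - 1/5*(-7/2) = 3/5 + 7/10 = 13/10)
A = -13/60 (A = 13/(10*(10 - 16)) = (13/10)/(-6) = (13/10)*(-1/6) = -13/60 ≈ -0.21667)
s = 1826480 (s = -11560*(-158) = 1826480)
(33117*A)/(((-1*1051 + 401)*(-471))) + s = (33117*(-13/60))/(((-1*1051 + 401)*(-471))) + 1826480 = -143507*(-1/(471*(-1051 + 401)))/20 + 1826480 = -143507/(20*((-650*(-471)))) + 1826480 = -143507/20/306150 + 1826480 = -143507/20*1/306150 + 1826480 = -11039/471000 + 1826480 = 860272068961/471000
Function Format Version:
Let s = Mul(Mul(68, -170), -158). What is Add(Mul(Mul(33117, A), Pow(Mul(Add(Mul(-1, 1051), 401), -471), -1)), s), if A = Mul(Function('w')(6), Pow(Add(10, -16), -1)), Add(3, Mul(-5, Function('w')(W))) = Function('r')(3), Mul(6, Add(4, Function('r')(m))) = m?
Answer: Rational(860272068961, 471000) ≈ 1.8265e+6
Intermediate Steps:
Function('r')(m) = Add(-4, Mul(Rational(1, 6), m))
Function('w')(W) = Rational(13, 10) (Function('w')(W) = Add(Rational(3, 5), Mul(Rational(-1, 5), Add(-4, Mul(Rational(1, 6), 3)))) = Add(Rational(3, 5), Mul(Rational(-1, 5), Add(-4, Rational(1, 2)))) = Add(Rational(3, 5), Mul(Rational(-1, 5), Rational(-7, 2))) = Add(Rational(3, 5), Rational(7, 10)) = Rational(13, 10))
A = Rational(-13, 60) (A = Mul(Rational(13, 10), Pow(Add(10, -16), -1)) = Mul(Rational(13, 10), Pow(-6, -1)) = Mul(Rational(13, 10), Rational(-1, 6)) = Rational(-13, 60) ≈ -0.21667)
s = 1826480 (s = Mul(-11560, -158) = 1826480)
Add(Mul(Mul(33117, A), Pow(Mul(Add(Mul(-1, 1051), 401), -471), -1)), s) = Add(Mul(Mul(33117, Rational(-13, 60)), Pow(Mul(Add(Mul(-1, 1051), 401), -471), -1)), 1826480) = Add(Mul(Rational(-143507, 20), Pow(Mul(Add(-1051, 401), -471), -1)), 1826480) = Add(Mul(Rational(-143507, 20), Pow(Mul(-650, -471), -1)), 1826480) = Add(Mul(Rational(-143507, 20), Pow(306150, -1)), 1826480) = Add(Mul(Rational(-143507, 20), Rational(1, 306150)), 1826480) = Add(Rational(-11039, 471000), 1826480) = Rational(860272068961, 471000)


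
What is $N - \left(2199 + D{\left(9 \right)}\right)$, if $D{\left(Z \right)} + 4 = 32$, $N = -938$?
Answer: $-3165$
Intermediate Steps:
$D{\left(Z \right)} = 28$ ($D{\left(Z \right)} = -4 + 32 = 28$)
$N - \left(2199 + D{\left(9 \right)}\right) = -938 - 2227 = -3165$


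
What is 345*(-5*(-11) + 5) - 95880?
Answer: -75180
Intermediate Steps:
345*(-5*(-11) + 5) - 95880 = 345*(55 + 5) - 95880 = 345*60 - 95880 = 20700 - 95880 = -75180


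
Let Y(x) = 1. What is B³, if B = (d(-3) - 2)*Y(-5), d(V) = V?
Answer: -125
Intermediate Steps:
B = -5 (B = (-3 - 2)*1 = -5*1 = -5)
B³ = (-5)³ = -125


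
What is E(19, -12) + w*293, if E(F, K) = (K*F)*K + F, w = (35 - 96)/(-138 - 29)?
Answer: 477958/167 ≈ 2862.0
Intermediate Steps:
w = 61/167 (w = -61/(-167) = -61*(-1/167) = 61/167 ≈ 0.36527)
E(F, K) = F + F*K² (E(F, K) = (F*K)*K + F = F*K² + F = F + F*K²)
E(19, -12) + w*293 = 19*(1 + (-12)²) + (61/167)*293 = 19*(1 + 144) + 17873/167 = 19*145 + 17873/167 = 2755 + 17873/167 = 477958/167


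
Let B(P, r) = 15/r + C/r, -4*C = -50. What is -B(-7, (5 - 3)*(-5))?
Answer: 11/4 ≈ 2.7500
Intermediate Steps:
C = 25/2 (C = -¼*(-50) = 25/2 ≈ 12.500)
B(P, r) = 55/(2*r) (B(P, r) = 15/r + 25/(2*r) = 55/(2*r))
-B(-7, (5 - 3)*(-5)) = -55/(2*((5 - 3)*(-5))) = -55/(2*(2*(-5))) = -55/(2*(-10)) = -55*(-1)/(2*10) = -1*(-11/4) = 11/4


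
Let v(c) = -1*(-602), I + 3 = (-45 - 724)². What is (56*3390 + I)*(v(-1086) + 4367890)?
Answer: 3412657213416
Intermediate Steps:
I = 591358 (I = -3 + (-45 - 724)² = -3 + (-769)² = -3 + 591361 = 591358)
v(c) = 602
(56*3390 + I)*(v(-1086) + 4367890) = (56*3390 + 591358)*(602 + 4367890) = (189840 + 591358)*4368492 = 781198*4368492 = 3412657213416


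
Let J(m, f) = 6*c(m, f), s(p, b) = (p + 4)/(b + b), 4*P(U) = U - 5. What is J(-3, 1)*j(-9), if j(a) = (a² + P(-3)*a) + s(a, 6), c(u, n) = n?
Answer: 1183/2 ≈ 591.50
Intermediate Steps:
P(U) = -5/4 + U/4 (P(U) = (U - 5)/4 = (-5 + U)/4 = -5/4 + U/4)
s(p, b) = (4 + p)/(2*b) (s(p, b) = (4 + p)/((2*b)) = (4 + p)*(1/(2*b)) = (4 + p)/(2*b))
J(m, f) = 6*f
j(a) = ⅓ + a² - 23*a/12 (j(a) = (a² + (-5/4 + (¼)*(-3))*a) + (½)*(4 + a)/6 = (a² + (-5/4 - ¾)*a) + (½)*(⅙)*(4 + a) = (a² - 2*a) + (⅓ + a/12) = ⅓ + a² - 23*a/12)
J(-3, 1)*j(-9) = (6*1)*(⅓ + (-9)² - 23/12*(-9)) = 6*(⅓ + 81 + 69/4) = 6*(1183/12) = 1183/2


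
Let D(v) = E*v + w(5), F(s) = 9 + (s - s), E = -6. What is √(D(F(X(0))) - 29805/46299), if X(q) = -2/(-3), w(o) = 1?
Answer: 2*I*√3194183443/15433 ≈ 7.3242*I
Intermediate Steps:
X(q) = ⅔ (X(q) = -2*(-⅓) = ⅔)
F(s) = 9 (F(s) = 9 + 0 = 9)
D(v) = 1 - 6*v (D(v) = -6*v + 1 = 1 - 6*v)
√(D(F(X(0))) - 29805/46299) = √((1 - 6*9) - 29805/46299) = √((1 - 54) - 29805*1/46299) = √(-53 - 9935/15433) = √(-827884/15433) = 2*I*√3194183443/15433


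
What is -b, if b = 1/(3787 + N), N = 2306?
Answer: -1/6093 ≈ -0.00016412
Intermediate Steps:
b = 1/6093 (b = 1/(3787 + 2306) = 1/6093 ≈ 0.00016412)
-b = -1*1/6093 = -1/6093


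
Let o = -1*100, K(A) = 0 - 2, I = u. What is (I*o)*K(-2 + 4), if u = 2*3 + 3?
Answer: 1800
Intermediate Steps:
u = 9 (u = 6 + 3 = 9)
I = 9
K(A) = -2
o = -100
(I*o)*K(-2 + 4) = (9*(-100))*(-2) = -900*(-2) = 1800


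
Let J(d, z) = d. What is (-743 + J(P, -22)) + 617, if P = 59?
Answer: -67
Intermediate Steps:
(-743 + J(P, -22)) + 617 = (-743 + 59) + 617 = -684 + 617 = -67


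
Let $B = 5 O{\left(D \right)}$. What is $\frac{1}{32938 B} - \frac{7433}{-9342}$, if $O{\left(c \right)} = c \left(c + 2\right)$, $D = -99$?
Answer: $\frac{326539550657}{410403939165} \approx 0.79565$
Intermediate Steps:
$O{\left(c \right)} = c \left(2 + c\right)$
$B = 48015$ ($B = 5 \left(- 99 \left(2 - 99\right)\right) = 5 \left(\left(-99\right) \left(-97\right)\right) = 5 \cdot 9603 = 48015$)
$\frac{1}{32938 B} - \frac{7433}{-9342} = \frac{1}{32938 \cdot 48015} - \frac{7433}{-9342} = \frac{1}{32938} \cdot \frac{1}{48015} - - \frac{7433}{9342} = \frac{1}{1581518070} + \frac{7433}{9342} = \frac{326539550657}{410403939165}$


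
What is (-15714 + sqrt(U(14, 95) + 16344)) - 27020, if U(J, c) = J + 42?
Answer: -42734 + 20*sqrt(41) ≈ -42606.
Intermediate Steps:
U(J, c) = 42 + J
(-15714 + sqrt(U(14, 95) + 16344)) - 27020 = (-15714 + sqrt((42 + 14) + 16344)) - 27020 = (-15714 + sqrt(56 + 16344)) - 27020 = (-15714 + sqrt(16400)) - 27020 = (-15714 + 20*sqrt(41)) - 27020 = -42734 + 20*sqrt(41)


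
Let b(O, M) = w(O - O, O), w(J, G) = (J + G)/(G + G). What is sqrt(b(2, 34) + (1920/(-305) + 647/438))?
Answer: I*sqrt(770587197)/13359 ≈ 2.078*I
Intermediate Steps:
w(J, G) = (G + J)/(2*G) (w(J, G) = (G + J)/((2*G)) = (G + J)*(1/(2*G)) = (G + J)/(2*G))
b(O, M) = 1/2 (b(O, M) = (O + (O - O))/(2*O) = (O + 0)/(2*O) = O/(2*O) = 1/2)
sqrt(b(2, 34) + (1920/(-305) + 647/438)) = sqrt(1/2 + (1920/(-305) + 647/438)) = sqrt(1/2 + (1920*(-1/305) + 647*(1/438))) = sqrt(1/2 + (-384/61 + 647/438)) = sqrt(1/2 - 128725/26718) = sqrt(-57683/13359) = I*sqrt(770587197)/13359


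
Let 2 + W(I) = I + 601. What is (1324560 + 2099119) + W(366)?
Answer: 3424644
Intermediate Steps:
W(I) = 599 + I (W(I) = -2 + (I + 601) = -2 + (601 + I) = 599 + I)
(1324560 + 2099119) + W(366) = (1324560 + 2099119) + (599 + 366) = 3423679 + 965 = 3424644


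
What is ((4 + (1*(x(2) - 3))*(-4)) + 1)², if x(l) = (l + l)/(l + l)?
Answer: 169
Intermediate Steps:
x(l) = 1 (x(l) = (2*l)/((2*l)) = (2*l)*(1/(2*l)) = 1)
((4 + (1*(x(2) - 3))*(-4)) + 1)² = ((4 + (1*(1 - 3))*(-4)) + 1)² = ((4 + (1*(-2))*(-4)) + 1)² = ((4 - 2*(-4)) + 1)² = ((4 + 8) + 1)² = (12 + 1)² = 13² = 169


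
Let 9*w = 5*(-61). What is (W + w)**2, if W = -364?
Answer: 12823561/81 ≈ 1.5832e+5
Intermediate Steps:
w = -305/9 (w = (5*(-61))/9 = (1/9)*(-305) = -305/9 ≈ -33.889)
(W + w)**2 = (-364 - 305/9)**2 = (-3581/9)**2 = 12823561/81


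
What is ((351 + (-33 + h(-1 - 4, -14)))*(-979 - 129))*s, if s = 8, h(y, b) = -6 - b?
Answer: -2889664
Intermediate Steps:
((351 + (-33 + h(-1 - 4, -14)))*(-979 - 129))*s = ((351 + (-33 + (-6 - 1*(-14))))*(-979 - 129))*8 = ((351 + (-33 + (-6 + 14)))*(-1108))*8 = ((351 + (-33 + 8))*(-1108))*8 = ((351 - 25)*(-1108))*8 = (326*(-1108))*8 = -361208*8 = -2889664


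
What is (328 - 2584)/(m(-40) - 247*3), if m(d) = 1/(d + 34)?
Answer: 13536/4447 ≈ 3.0438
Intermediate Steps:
m(d) = 1/(34 + d)
(328 - 2584)/(m(-40) - 247*3) = (328 - 2584)/(1/(34 - 40) - 247*3) = -2256/(1/(-6) - 741) = -2256/(-⅙ - 741) = -2256/(-4447/6) = -2256*(-6/4447) = 13536/4447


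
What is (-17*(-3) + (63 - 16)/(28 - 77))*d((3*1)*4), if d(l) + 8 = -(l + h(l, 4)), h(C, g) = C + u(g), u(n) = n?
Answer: -88272/49 ≈ -1801.5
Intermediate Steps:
h(C, g) = C + g
d(l) = -12 - 2*l (d(l) = -8 - (l + (l + 4)) = -8 - (l + (4 + l)) = -8 - (4 + 2*l) = -8 + (-4 - 2*l) = -12 - 2*l)
(-17*(-3) + (63 - 16)/(28 - 77))*d((3*1)*4) = (-17*(-3) + (63 - 16)/(28 - 77))*(-12 - 2*3*1*4) = (51 + 47/(-49))*(-12 - 6*4) = (51 + 47*(-1/49))*(-12 - 2*12) = (51 - 47/49)*(-12 - 24) = (2452/49)*(-36) = -88272/49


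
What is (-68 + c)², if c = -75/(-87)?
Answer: 3790809/841 ≈ 4507.5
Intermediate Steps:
c = 25/29 (c = -75*(-1/87) = 25/29 ≈ 0.86207)
(-68 + c)² = (-68 + 25/29)² = (-1947/29)² = 3790809/841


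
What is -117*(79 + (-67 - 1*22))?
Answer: 1170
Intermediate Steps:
-117*(79 + (-67 - 1*22)) = -117*(79 + (-67 - 22)) = -117*(79 - 89) = -117*(-10) = 1170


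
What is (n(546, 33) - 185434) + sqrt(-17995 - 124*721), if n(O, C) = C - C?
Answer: -185434 + I*sqrt(107399) ≈ -1.8543e+5 + 327.72*I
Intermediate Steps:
n(O, C) = 0
(n(546, 33) - 185434) + sqrt(-17995 - 124*721) = (0 - 185434) + sqrt(-17995 - 124*721) = -185434 + sqrt(-17995 - 89404) = -185434 + sqrt(-107399) = -185434 + I*sqrt(107399)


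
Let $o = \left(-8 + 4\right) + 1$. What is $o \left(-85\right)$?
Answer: $255$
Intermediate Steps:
$o = -3$ ($o = -4 + 1 = -3$)
$o \left(-85\right) = \left(-3\right) \left(-85\right) = 255$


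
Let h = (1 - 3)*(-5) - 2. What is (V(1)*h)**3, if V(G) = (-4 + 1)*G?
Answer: -13824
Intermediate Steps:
V(G) = -3*G
h = 8 (h = -2*(-5) - 2 = 10 - 2 = 8)
(V(1)*h)**3 = (-3*1*8)**3 = (-3*8)**3 = (-24)**3 = -13824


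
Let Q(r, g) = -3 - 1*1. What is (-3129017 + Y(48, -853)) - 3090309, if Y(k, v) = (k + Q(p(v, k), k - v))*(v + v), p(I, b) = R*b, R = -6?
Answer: -6294390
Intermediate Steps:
p(I, b) = -6*b
Q(r, g) = -4 (Q(r, g) = -3 - 1 = -4)
Y(k, v) = 2*v*(-4 + k) (Y(k, v) = (k - 4)*(v + v) = (-4 + k)*(2*v) = 2*v*(-4 + k))
(-3129017 + Y(48, -853)) - 3090309 = (-3129017 + 2*(-853)*(-4 + 48)) - 3090309 = (-3129017 + 2*(-853)*44) - 3090309 = (-3129017 - 75064) - 3090309 = -3204081 - 3090309 = -6294390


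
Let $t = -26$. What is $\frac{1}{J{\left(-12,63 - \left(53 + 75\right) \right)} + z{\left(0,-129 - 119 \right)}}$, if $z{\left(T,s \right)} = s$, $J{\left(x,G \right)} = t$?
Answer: $- \frac{1}{274} \approx -0.0036496$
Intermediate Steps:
$J{\left(x,G \right)} = -26$
$\frac{1}{J{\left(-12,63 - \left(53 + 75\right) \right)} + z{\left(0,-129 - 119 \right)}} = \frac{1}{-26 - 248} = \frac{1}{-274} = - \frac{1}{274}$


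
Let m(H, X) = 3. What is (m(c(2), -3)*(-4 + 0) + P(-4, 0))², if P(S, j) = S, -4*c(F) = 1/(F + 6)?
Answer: 256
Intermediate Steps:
c(F) = -1/(4*(6 + F)) (c(F) = -1/(4*(F + 6)) = -1/(4*(6 + F)))
(m(c(2), -3)*(-4 + 0) + P(-4, 0))² = (3*(-4 + 0) - 4)² = (3*(-4) - 4)² = (-12 - 4)² = (-16)² = 256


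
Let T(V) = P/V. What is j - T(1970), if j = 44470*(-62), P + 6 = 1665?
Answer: -5431567459/1970 ≈ -2.7571e+6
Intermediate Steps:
P = 1659 (P = -6 + 1665 = 1659)
T(V) = 1659/V
j = -2757140
j - T(1970) = -2757140 - 1659/1970 = -5431567459/1970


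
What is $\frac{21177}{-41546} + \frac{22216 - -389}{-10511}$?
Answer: $- \frac{1161738777}{436690006} \approx -2.6603$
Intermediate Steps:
$\frac{21177}{-41546} + \frac{22216 - -389}{-10511} = 21177 \left(- \frac{1}{41546}\right) + \left(22216 + 389\right) \left(- \frac{1}{10511}\right) = - \frac{21177}{41546} + 22605 \left(- \frac{1}{10511}\right) = - \frac{21177}{41546} - \frac{22605}{10511} = - \frac{1161738777}{436690006}$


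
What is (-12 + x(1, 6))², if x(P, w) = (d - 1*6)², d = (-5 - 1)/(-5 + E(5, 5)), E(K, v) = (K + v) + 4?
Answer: 85264/81 ≈ 1052.6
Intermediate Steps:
E(K, v) = 4 + K + v
d = -⅔ (d = (-5 - 1)/(-5 + (4 + 5 + 5)) = -6/(-5 + 14) = -6/9 = -6*⅑ = -⅔ ≈ -0.66667)
x(P, w) = 400/9 (x(P, w) = (-⅔ - 1*6)² = (-⅔ - 6)² = (-20/3)² = 400/9)
(-12 + x(1, 6))² = (-12 + 400/9)² = (292/9)² = 85264/81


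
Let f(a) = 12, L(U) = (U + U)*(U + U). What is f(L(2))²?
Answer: 144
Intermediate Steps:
L(U) = 4*U² (L(U) = (2*U)*(2*U) = 4*U²)
f(L(2))² = 12² = 144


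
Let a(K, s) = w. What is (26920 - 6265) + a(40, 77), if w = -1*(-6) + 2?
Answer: 20663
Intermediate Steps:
w = 8 (w = 6 + 2 = 8)
a(K, s) = 8
(26920 - 6265) + a(40, 77) = (26920 - 6265) + 8 = 20655 + 8 = 20663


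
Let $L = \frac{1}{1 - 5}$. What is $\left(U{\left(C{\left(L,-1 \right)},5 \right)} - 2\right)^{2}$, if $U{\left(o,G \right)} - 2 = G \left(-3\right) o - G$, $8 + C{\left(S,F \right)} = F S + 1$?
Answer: $\frac{148225}{16} \approx 9264.1$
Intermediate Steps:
$L = - \frac{1}{4}$ ($L = \frac{1}{-4} = - \frac{1}{4} \approx -0.25$)
$C{\left(S,F \right)} = -7 + F S$ ($C{\left(S,F \right)} = -8 + \left(F S + 1\right) = -8 + \left(1 + F S\right) = -7 + F S$)
$U{\left(o,G \right)} = 2 - G - 3 G o$ ($U{\left(o,G \right)} = 2 + \left(G \left(-3\right) o - G\right) = 2 + \left(- 3 G o - G\right) = 2 - \left(G + 3 G o\right) = 2 - G - 3 G o$)
$\left(U{\left(C{\left(L,-1 \right)},5 \right)} - 2\right)^{2} = \left(\left(2 - 5 - 15 \left(-7 - - \frac{1}{4}\right)\right) - 2\right)^{2} = \left(\left(2 - 5 - 15 \left(-7 + \frac{1}{4}\right)\right) - 2\right)^{2} = \left(\left(2 - 5 - 15 \left(- \frac{27}{4}\right)\right) - 2\right)^{2} = \left(\left(2 - 5 + \frac{405}{4}\right) - 2\right)^{2} = \left(\frac{393}{4} - 2\right)^{2} = \left(\frac{385}{4}\right)^{2} = \frac{148225}{16}$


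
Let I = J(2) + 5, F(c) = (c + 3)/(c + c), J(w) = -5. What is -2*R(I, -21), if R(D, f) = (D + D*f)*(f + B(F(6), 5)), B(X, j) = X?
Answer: 0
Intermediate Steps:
F(c) = (3 + c)/(2*c) (F(c) = (3 + c)/((2*c)) = (3 + c)*(1/(2*c)) = (3 + c)/(2*c))
I = 0 (I = -5 + 5 = 0)
R(D, f) = (¾ + f)*(D + D*f) (R(D, f) = (D + D*f)*(f + (½)*(3 + 6)/6) = (D + D*f)*(f + (½)*(⅙)*9) = (D + D*f)*(f + ¾) = (D + D*f)*(¾ + f) = (¾ + f)*(D + D*f))
-2*R(I, -21) = -0*(3 + 4*(-21)² + 7*(-21))/2 = -0*(3 + 4*441 - 147)/2 = -0*(3 + 1764 - 147)/2 = -0*1620/2 = -2*0 = 0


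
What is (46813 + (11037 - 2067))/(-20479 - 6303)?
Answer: -7969/3826 ≈ -2.0829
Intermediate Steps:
(46813 + (11037 - 2067))/(-20479 - 6303) = (46813 + 8970)/(-26782) = 55783*(-1/26782) = -7969/3826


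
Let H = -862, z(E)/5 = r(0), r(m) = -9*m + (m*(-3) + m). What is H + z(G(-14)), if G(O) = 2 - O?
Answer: -862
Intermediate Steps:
r(m) = -11*m (r(m) = -9*m + (-3*m + m) = -9*m - 2*m = -11*m)
z(E) = 0 (z(E) = 5*(-11*0) = 5*0 = 0)
H + z(G(-14)) = -862 + 0 = -862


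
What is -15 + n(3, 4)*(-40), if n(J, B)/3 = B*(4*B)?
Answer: -7695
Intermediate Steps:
n(J, B) = 12*B² (n(J, B) = 3*(B*(4*B)) = 3*(4*B²) = 12*B²)
-15 + n(3, 4)*(-40) = -15 + (12*4²)*(-40) = -15 + (12*16)*(-40) = -15 + 192*(-40) = -15 - 7680 = -7695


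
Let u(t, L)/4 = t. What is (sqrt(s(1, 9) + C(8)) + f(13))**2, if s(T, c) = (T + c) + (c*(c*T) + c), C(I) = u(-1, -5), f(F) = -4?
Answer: 112 - 32*sqrt(6) ≈ 33.616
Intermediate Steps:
u(t, L) = 4*t
C(I) = -4 (C(I) = 4*(-1) = -4)
s(T, c) = T + 2*c + T*c**2 (s(T, c) = (T + c) + (c*(T*c) + c) = (T + c) + (T*c**2 + c) = (T + c) + (c + T*c**2) = T + 2*c + T*c**2)
(sqrt(s(1, 9) + C(8)) + f(13))**2 = (sqrt((1 + 2*9 + 1*9**2) - 4) - 4)**2 = (sqrt((1 + 18 + 1*81) - 4) - 4)**2 = (sqrt((1 + 18 + 81) - 4) - 4)**2 = (sqrt(100 - 4) - 4)**2 = (sqrt(96) - 4)**2 = (4*sqrt(6) - 4)**2 = (-4 + 4*sqrt(6))**2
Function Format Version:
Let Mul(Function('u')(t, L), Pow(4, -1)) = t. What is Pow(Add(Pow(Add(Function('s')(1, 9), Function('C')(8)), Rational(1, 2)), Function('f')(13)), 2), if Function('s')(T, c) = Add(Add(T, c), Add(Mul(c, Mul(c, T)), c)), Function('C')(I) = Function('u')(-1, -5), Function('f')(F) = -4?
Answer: Add(112, Mul(-32, Pow(6, Rational(1, 2)))) ≈ 33.616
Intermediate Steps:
Function('u')(t, L) = Mul(4, t)
Function('C')(I) = -4 (Function('C')(I) = Mul(4, -1) = -4)
Function('s')(T, c) = Add(T, Mul(2, c), Mul(T, Pow(c, 2))) (Function('s')(T, c) = Add(Add(T, c), Add(Mul(c, Mul(T, c)), c)) = Add(Add(T, c), Add(Mul(T, Pow(c, 2)), c)) = Add(Add(T, c), Add(c, Mul(T, Pow(c, 2)))) = Add(T, Mul(2, c), Mul(T, Pow(c, 2))))
Pow(Add(Pow(Add(Function('s')(1, 9), Function('C')(8)), Rational(1, 2)), Function('f')(13)), 2) = Pow(Add(Pow(Add(Add(1, Mul(2, 9), Mul(1, Pow(9, 2))), -4), Rational(1, 2)), -4), 2) = Pow(Add(Pow(Add(Add(1, 18, Mul(1, 81)), -4), Rational(1, 2)), -4), 2) = Pow(Add(Pow(Add(Add(1, 18, 81), -4), Rational(1, 2)), -4), 2) = Pow(Add(Pow(Add(100, -4), Rational(1, 2)), -4), 2) = Pow(Add(Pow(96, Rational(1, 2)), -4), 2) = Pow(Add(Mul(4, Pow(6, Rational(1, 2))), -4), 2) = Pow(Add(-4, Mul(4, Pow(6, Rational(1, 2)))), 2)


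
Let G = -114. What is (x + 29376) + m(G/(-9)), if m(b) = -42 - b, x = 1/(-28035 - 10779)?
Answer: 1138078231/38814 ≈ 29321.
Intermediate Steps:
x = -1/38814 (x = 1/(-38814) = -1/38814 ≈ -2.5764e-5)
(x + 29376) + m(G/(-9)) = (-1/38814 + 29376) + (-42 - (-114)/(-9)) = 1140200063/38814 + (-42 - (-114)*(-1)/9) = 1140200063/38814 + (-42 - 1*38/3) = 1140200063/38814 + (-42 - 38/3) = 1140200063/38814 - 164/3 = 1138078231/38814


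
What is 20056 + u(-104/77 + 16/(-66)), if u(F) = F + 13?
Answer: 4635571/231 ≈ 20067.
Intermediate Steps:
u(F) = 13 + F
20056 + u(-104/77 + 16/(-66)) = 20056 + (13 + (-104/77 + 16/(-66))) = 20056 + (13 + (-104*1/77 + 16*(-1/66))) = 20056 + (13 + (-104/77 - 8/33)) = 20056 + (13 - 368/231) = 20056 + 2635/231 = 4635571/231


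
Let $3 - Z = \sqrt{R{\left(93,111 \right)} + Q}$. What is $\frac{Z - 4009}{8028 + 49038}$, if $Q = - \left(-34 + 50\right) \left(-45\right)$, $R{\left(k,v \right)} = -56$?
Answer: $- \frac{2003}{28533} - \frac{\sqrt{166}}{28533} \approx -0.070651$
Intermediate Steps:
$Q = 720$ ($Q = - 16 \left(-45\right) = \left(-1\right) \left(-720\right) = 720$)
$Z = 3 - 2 \sqrt{166}$ ($Z = 3 - \sqrt{-56 + 720} = 3 - \sqrt{664} = 3 - 2 \sqrt{166} \approx -22.768$)
$\frac{Z - 4009}{8028 + 49038} = \frac{\left(3 - 2 \sqrt{166}\right) - 4009}{8028 + 49038} = \frac{-4006 - 2 \sqrt{166}}{57066} = \left(-4006 - 2 \sqrt{166}\right) \frac{1}{57066} = - \frac{2003}{28533} - \frac{\sqrt{166}}{28533}$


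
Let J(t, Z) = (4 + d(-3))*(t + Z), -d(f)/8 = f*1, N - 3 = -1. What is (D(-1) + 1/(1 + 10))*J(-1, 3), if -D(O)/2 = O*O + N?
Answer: -3640/11 ≈ -330.91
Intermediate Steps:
N = 2 (N = 3 - 1 = 2)
d(f) = -8*f
D(O) = -4 - 2*O² (D(O) = -2*(O*O + 2) = -2*(O² + 2) = -2*(2 + O²) = -4 - 2*O²)
J(t, Z) = 28*Z + 28*t (J(t, Z) = (4 - 8*(-3))*(t + Z) = (4 + 24)*(Z + t) = 28*(Z + t) = 28*Z + 28*t)
(D(-1) + 1/(1 + 10))*J(-1, 3) = ((-4 - 2*(-1)²) + 1/(1 + 10))*(28*3 + 28*(-1)) = ((-4 - 2*1) + 1/11)*(84 - 28) = ((-4 - 2) + 1/11)*56 = (-6 + 1/11)*56 = -65/11*56 = -3640/11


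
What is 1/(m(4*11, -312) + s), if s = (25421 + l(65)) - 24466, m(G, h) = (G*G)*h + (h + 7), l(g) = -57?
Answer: -1/603439 ≈ -1.6572e-6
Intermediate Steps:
m(G, h) = 7 + h + h*G**2 (m(G, h) = G**2*h + (7 + h) = h*G**2 + (7 + h) = 7 + h + h*G**2)
s = 898 (s = (25421 - 57) - 24466 = 25364 - 24466 = 898)
1/(m(4*11, -312) + s) = 1/((7 - 312 - 312*(4*11)**2) + 898) = 1/((7 - 312 - 312*44**2) + 898) = 1/((7 - 312 - 312*1936) + 898) = 1/((7 - 312 - 604032) + 898) = 1/(-604337 + 898) = 1/(-603439) = -1/603439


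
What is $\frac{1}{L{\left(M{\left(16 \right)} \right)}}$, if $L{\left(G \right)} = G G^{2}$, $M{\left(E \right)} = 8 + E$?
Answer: $\frac{1}{13824} \approx 7.2338 \cdot 10^{-5}$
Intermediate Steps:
$L{\left(G \right)} = G^{3}$
$\frac{1}{L{\left(M{\left(16 \right)} \right)}} = \frac{1}{\left(8 + 16\right)^{3}} = \frac{1}{24^{3}} = \frac{1}{13824}$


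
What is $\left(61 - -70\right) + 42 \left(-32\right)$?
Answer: $-1213$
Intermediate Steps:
$\left(61 - -70\right) + 42 \left(-32\right) = \left(61 + 70\right) - 1344 = 131 - 1344 = -1213$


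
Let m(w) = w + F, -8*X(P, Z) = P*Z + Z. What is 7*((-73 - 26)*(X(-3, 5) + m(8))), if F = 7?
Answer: -45045/4 ≈ -11261.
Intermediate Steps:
X(P, Z) = -Z/8 - P*Z/8 (X(P, Z) = -(P*Z + Z)/8 = -(Z + P*Z)/8 = -Z/8 - P*Z/8)
m(w) = 7 + w (m(w) = w + 7 = 7 + w)
7*((-73 - 26)*(X(-3, 5) + m(8))) = 7*((-73 - 26)*(-⅛*5*(1 - 3) + (7 + 8))) = 7*(-99*(-⅛*5*(-2) + 15)) = 7*(-99*(5/4 + 15)) = 7*(-99*65/4) = 7*(-6435/4) = -45045/4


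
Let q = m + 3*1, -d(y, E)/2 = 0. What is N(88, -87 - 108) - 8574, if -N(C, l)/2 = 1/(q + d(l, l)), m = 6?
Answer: -77168/9 ≈ -8574.2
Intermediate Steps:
d(y, E) = 0 (d(y, E) = -2*0 = 0)
q = 9 (q = 6 + 3*1 = 6 + 3 = 9)
N(C, l) = -2/9 (N(C, l) = -2/(9 + 0) = -2/9)
N(88, -87 - 108) - 8574 = -2/9 - 8574 = -77168/9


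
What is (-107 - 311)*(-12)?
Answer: 5016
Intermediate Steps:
(-107 - 311)*(-12) = -418*(-12) = 5016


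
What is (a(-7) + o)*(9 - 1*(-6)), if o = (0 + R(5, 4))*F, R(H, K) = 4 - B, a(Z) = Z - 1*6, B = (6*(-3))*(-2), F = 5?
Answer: -2595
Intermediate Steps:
B = 36 (B = -18*(-2) = 36)
a(Z) = -6 + Z (a(Z) = Z - 6 = -6 + Z)
R(H, K) = -32 (R(H, K) = 4 - 1*36 = 4 - 36 = -32)
o = -160 (o = (0 - 32)*5 = -32*5 = -160)
(a(-7) + o)*(9 - 1*(-6)) = ((-6 - 7) - 160)*(9 - 1*(-6)) = (-13 - 160)*(9 + 6) = -173*15 = -2595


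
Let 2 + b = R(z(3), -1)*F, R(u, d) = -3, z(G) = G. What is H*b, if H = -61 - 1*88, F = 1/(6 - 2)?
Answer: 1639/4 ≈ 409.75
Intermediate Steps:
F = ¼ (F = 1/4 = ¼ ≈ 0.25000)
H = -149 (H = -61 - 88 = -149)
b = -11/4 (b = -2 - 3*¼ = -2 - ¾ = -11/4 ≈ -2.7500)
H*b = -149*(-11/4) = 1639/4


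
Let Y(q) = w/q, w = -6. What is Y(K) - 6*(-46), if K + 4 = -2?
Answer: 277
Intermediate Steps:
K = -6 (K = -4 - 2 = -6)
Y(q) = -6/q
Y(K) - 6*(-46) = -6/(-6) - 6*(-46) = -6*(-⅙) + 276 = 1 + 276 = 277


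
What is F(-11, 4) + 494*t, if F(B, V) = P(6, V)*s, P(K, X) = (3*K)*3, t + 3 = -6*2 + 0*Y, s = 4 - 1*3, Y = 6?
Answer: -7356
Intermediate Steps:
s = 1 (s = 4 - 3 = 1)
t = -15 (t = -3 + (-6*2 + 0*6) = -3 + (-12 + 0) = -3 - 12 = -15)
P(K, X) = 9*K
F(B, V) = 54 (F(B, V) = (9*6)*1 = 54*1 = 54)
F(-11, 4) + 494*t = 54 + 494*(-15) = 54 - 7410 = -7356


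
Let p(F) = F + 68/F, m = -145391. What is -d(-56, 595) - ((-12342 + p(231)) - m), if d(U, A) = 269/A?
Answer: -2616967457/19635 ≈ -1.3328e+5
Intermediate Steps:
-d(-56, 595) - ((-12342 + p(231)) - m) = -269/595 - ((-12342 + (231 + 68/231)) - 1*(-145391)) = -269/595 - ((-12342 + (231 + 68*(1/231))) + 145391) = -1*269/595 - ((-12342 + (231 + 68/231)) + 145391) = -269/595 - ((-12342 + 53429/231) + 145391) = -269/595 - (-2797573/231 + 145391) = -269/595 - 1*30787748/231 = -269/595 - 30787748/231 = -2616967457/19635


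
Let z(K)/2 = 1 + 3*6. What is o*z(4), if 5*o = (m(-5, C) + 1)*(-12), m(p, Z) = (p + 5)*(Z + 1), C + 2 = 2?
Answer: -456/5 ≈ -91.200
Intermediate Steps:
C = 0 (C = -2 + 2 = 0)
m(p, Z) = (1 + Z)*(5 + p) (m(p, Z) = (5 + p)*(1 + Z) = (1 + Z)*(5 + p))
z(K) = 38 (z(K) = 2*(1 + 3*6) = 2*(1 + 18) = 2*19 = 38)
o = -12/5 (o = (((5 - 5 + 5*0 + 0*(-5)) + 1)*(-12))/5 = (((5 - 5 + 0 + 0) + 1)*(-12))/5 = ((0 + 1)*(-12))/5 = (1*(-12))/5 = (1/5)*(-12) = -12/5 ≈ -2.4000)
o*z(4) = -12/5*38 = -456/5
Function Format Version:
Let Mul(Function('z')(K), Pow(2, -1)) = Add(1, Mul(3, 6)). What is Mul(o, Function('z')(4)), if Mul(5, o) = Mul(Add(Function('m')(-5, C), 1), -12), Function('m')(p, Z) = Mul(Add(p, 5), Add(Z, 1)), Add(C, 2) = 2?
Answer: Rational(-456, 5) ≈ -91.200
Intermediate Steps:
C = 0 (C = Add(-2, 2) = 0)
Function('m')(p, Z) = Mul(Add(1, Z), Add(5, p)) (Function('m')(p, Z) = Mul(Add(5, p), Add(1, Z)) = Mul(Add(1, Z), Add(5, p)))
Function('z')(K) = 38 (Function('z')(K) = Mul(2, Add(1, Mul(3, 6))) = Mul(2, Add(1, 18)) = Mul(2, 19) = 38)
o = Rational(-12, 5) (o = Mul(Rational(1, 5), Mul(Add(Add(5, -5, Mul(5, 0), Mul(0, -5)), 1), -12)) = Mul(Rational(1, 5), Mul(Add(Add(5, -5, 0, 0), 1), -12)) = Mul(Rational(1, 5), Mul(Add(0, 1), -12)) = Mul(Rational(1, 5), Mul(1, -12)) = Mul(Rational(1, 5), -12) = Rational(-12, 5) ≈ -2.4000)
Mul(o, Function('z')(4)) = Mul(Rational(-12, 5), 38) = Rational(-456, 5)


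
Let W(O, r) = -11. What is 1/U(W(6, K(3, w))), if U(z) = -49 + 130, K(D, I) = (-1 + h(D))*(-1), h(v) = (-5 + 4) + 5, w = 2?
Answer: 1/81 ≈ 0.012346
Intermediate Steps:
h(v) = 4 (h(v) = -1 + 5 = 4)
K(D, I) = -3 (K(D, I) = (-1 + 4)*(-1) = 3*(-1) = -3)
U(z) = 81
1/U(W(6, K(3, w))) = 1/81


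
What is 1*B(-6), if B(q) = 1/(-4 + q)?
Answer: -⅒ ≈ -0.10000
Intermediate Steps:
1*B(-6) = 1/(-4 - 6) = 1/(-10) = 1*(-⅒) = -⅒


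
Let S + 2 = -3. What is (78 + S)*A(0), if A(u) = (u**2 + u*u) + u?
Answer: 0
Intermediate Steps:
A(u) = u + 2*u**2 (A(u) = (u**2 + u**2) + u = 2*u**2 + u = u + 2*u**2)
S = -5 (S = -2 - 3 = -5)
(78 + S)*A(0) = (78 - 5)*(0*(1 + 2*0)) = 73*(0*(1 + 0)) = 73*(0*1) = 73*0 = 0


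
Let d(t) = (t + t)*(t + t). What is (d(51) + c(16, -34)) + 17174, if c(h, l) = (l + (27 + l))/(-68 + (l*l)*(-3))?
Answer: 97515849/3536 ≈ 27578.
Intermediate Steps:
c(h, l) = (27 + 2*l)/(-68 - 3*l²) (c(h, l) = (27 + 2*l)/(-68 + l²*(-3)) = (27 + 2*l)/(-68 - 3*l²))
d(t) = 4*t² (d(t) = (2*t)*(2*t) = 4*t²)
(d(51) + c(16, -34)) + 17174 = (4*51² + (-27 - 2*(-34))/(68 + 3*(-34)²)) + 17174 = (4*2601 + (-27 + 68)/(68 + 3*1156)) + 17174 = (10404 + 41/(68 + 3468)) + 17174 = (10404 + 41/3536) + 17174 = 36788585/3536 + 17174 = 97515849/3536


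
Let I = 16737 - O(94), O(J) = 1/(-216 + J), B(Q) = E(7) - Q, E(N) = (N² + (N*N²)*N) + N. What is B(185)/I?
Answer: 277184/2041915 ≈ 0.13575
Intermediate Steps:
E(N) = N + N² + N⁴ (E(N) = (N² + N³*N) + N = (N² + N⁴) + N = N + N² + N⁴)
B(Q) = 2457 - Q (B(Q) = 7*(1 + 7 + 7³) - Q = 7*(1 + 7 + 343) - Q = 7*351 - Q = 2457 - Q)
I = 2041915/122 (I = 16737 - 1/(-216 + 94) = 16737 - 1/(-122) = 16737 - 1*(-1/122) = 16737 + 1/122 = 2041915/122 ≈ 16737.)
B(185)/I = (2457 - 1*185)/(2041915/122) = (2457 - 185)*(122/2041915) = 2272*(122/2041915) = 277184/2041915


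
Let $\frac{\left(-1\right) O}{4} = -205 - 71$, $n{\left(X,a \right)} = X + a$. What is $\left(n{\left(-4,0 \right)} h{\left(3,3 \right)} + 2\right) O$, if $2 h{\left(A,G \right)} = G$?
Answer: $-4416$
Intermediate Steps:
$h{\left(A,G \right)} = \frac{G}{2}$
$O = 1104$ ($O = - 4 \left(-205 - 71\right) = \left(-4\right) \left(-276\right) = 1104$)
$\left(n{\left(-4,0 \right)} h{\left(3,3 \right)} + 2\right) O = \left(\left(-4 + 0\right) \frac{1}{2} \cdot 3 + 2\right) 1104 = \left(\left(-4\right) \frac{3}{2} + 2\right) 1104 = \left(-6 + 2\right) 1104 = \left(-4\right) 1104 = -4416$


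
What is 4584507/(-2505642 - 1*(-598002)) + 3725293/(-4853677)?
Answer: -9786078040253/3086356130760 ≈ -3.1708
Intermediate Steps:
4584507/(-2505642 - 1*(-598002)) + 3725293/(-4853677) = 4584507/(-2505642 + 598002) + 3725293*(-1/4853677) = 4584507/(-1907640) - 3725293/4853677 = 4584507*(-1/1907640) - 3725293/4853677 = -1528169/635880 - 3725293/4853677 = -9786078040253/3086356130760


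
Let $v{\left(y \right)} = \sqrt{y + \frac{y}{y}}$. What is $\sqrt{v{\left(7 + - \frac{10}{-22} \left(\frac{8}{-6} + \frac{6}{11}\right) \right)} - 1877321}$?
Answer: $\frac{\sqrt{-2044402569 + 33 \sqrt{8322}}}{33} \approx 1370.2 i$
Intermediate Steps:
$v{\left(y \right)} = \sqrt{1 + y}$ ($v{\left(y \right)} = \sqrt{y + 1} = \sqrt{1 + y}$)
$\sqrt{v{\left(7 + - \frac{10}{-22} \left(\frac{8}{-6} + \frac{6}{11}\right) \right)} - 1877321} = \sqrt{\sqrt{1 + \left(7 + - \frac{10}{-22} \left(\frac{8}{-6} + \frac{6}{11}\right)\right)} - 1877321} = \sqrt{\sqrt{1 + \left(7 + \left(-10\right) \left(- \frac{1}{22}\right) \left(8 \left(- \frac{1}{6}\right) + 6 \cdot \frac{1}{11}\right)\right)} - 1877321} = \sqrt{\sqrt{1 + \left(7 + \frac{5 \left(- \frac{4}{3} + \frac{6}{11}\right)}{11}\right)} - 1877321} = \sqrt{\sqrt{1 + \left(7 + \frac{5}{11} \left(- \frac{26}{33}\right)\right)} - 1877321} = \sqrt{\sqrt{1 + \left(7 - \frac{130}{363}\right)} - 1877321} = \sqrt{\sqrt{1 + \frac{2411}{363}} - 1877321} = \sqrt{\sqrt{\frac{2774}{363}} - 1877321} = \sqrt{\frac{\sqrt{8322}}{33} - 1877321} = \sqrt{-1877321 + \frac{\sqrt{8322}}{33}}$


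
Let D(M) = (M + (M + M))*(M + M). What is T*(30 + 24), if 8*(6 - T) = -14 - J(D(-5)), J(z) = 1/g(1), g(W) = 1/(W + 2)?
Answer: 1755/4 ≈ 438.75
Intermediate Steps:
g(W) = 1/(2 + W)
D(M) = 6*M² (D(M) = (M + 2*M)*(2*M) = (3*M)*(2*M) = 6*M²)
J(z) = 3 (J(z) = 1/(1/(2 + 1)) = 1/(1/3) = 1/(⅓) = 3)
T = 65/8 (T = 6 - (-14 - 1*3)/8 = 6 - (-14 - 3)/8 = 6 - ⅛*(-17) = 6 + 17/8 = 65/8 ≈ 8.1250)
T*(30 + 24) = 65*(30 + 24)/8 = (65/8)*54 = 1755/4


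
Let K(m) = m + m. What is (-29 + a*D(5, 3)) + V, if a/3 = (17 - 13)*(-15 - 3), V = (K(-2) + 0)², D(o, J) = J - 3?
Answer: -13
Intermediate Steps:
D(o, J) = -3 + J
K(m) = 2*m
V = 16 (V = (2*(-2) + 0)² = (-4 + 0)² = (-4)² = 16)
a = -216 (a = 3*((17 - 13)*(-15 - 3)) = 3*(4*(-18)) = 3*(-72) = -216)
(-29 + a*D(5, 3)) + V = (-29 - 216*(-3 + 3)) + 16 = (-29 - 216*0) + 16 = (-29 + 0) + 16 = -29 + 16 = -13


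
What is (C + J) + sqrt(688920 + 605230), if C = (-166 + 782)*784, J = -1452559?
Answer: -969615 + 5*sqrt(51766) ≈ -9.6848e+5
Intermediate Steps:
C = 482944 (C = 616*784 = 482944)
(C + J) + sqrt(688920 + 605230) = (482944 - 1452559) + sqrt(688920 + 605230) = -969615 + sqrt(1294150) = -969615 + 5*sqrt(51766)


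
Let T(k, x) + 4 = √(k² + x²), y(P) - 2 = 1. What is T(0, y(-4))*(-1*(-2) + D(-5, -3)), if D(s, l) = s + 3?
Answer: 0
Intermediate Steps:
D(s, l) = 3 + s
y(P) = 3 (y(P) = 2 + 1 = 3)
T(k, x) = -4 + √(k² + x²)
T(0, y(-4))*(-1*(-2) + D(-5, -3)) = (-4 + √(0² + 3²))*(-1*(-2) + (3 - 5)) = (-4 + √(0 + 9))*(2 - 2) = (-4 + √9)*0 = (-4 + 3)*0 = -1*0 = 0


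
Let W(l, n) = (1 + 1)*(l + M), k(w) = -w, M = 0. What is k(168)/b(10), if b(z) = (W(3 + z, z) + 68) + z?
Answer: -21/13 ≈ -1.6154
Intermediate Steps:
W(l, n) = 2*l (W(l, n) = (1 + 1)*(l + 0) = 2*l)
b(z) = 74 + 3*z (b(z) = (2*(3 + z) + 68) + z = ((6 + 2*z) + 68) + z = (74 + 2*z) + z = 74 + 3*z)
k(168)/b(10) = (-1*168)/(74 + 3*10) = -168/(74 + 30) = -168/104 = -168*1/104 = -21/13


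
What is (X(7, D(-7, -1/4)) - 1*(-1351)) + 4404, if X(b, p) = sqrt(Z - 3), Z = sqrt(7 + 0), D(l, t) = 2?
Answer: 5755 + sqrt(-3 + sqrt(7)) ≈ 5755.0 + 0.59519*I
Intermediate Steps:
Z = sqrt(7) ≈ 2.6458
X(b, p) = sqrt(-3 + sqrt(7)) (X(b, p) = sqrt(sqrt(7) - 3) = sqrt(-3 + sqrt(7)))
(X(7, D(-7, -1/4)) - 1*(-1351)) + 4404 = (sqrt(-3 + sqrt(7)) - 1*(-1351)) + 4404 = (sqrt(-3 + sqrt(7)) + 1351) + 4404 = (1351 + sqrt(-3 + sqrt(7))) + 4404 = 5755 + sqrt(-3 + sqrt(7))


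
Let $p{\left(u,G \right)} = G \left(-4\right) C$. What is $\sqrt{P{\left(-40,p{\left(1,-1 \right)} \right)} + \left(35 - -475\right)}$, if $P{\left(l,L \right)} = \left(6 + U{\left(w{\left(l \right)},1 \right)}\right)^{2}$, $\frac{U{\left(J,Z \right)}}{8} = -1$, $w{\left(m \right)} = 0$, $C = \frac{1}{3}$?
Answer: $\sqrt{514} \approx 22.672$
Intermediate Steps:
$C = \frac{1}{3} \approx 0.33333$
$U{\left(J,Z \right)} = -8$ ($U{\left(J,Z \right)} = 8 \left(-1\right) = -8$)
$p{\left(u,G \right)} = - \frac{4 G}{3}$ ($p{\left(u,G \right)} = G \left(-4\right) \frac{1}{3} = - 4 G \frac{1}{3} = - \frac{4 G}{3}$)
$P{\left(l,L \right)} = 4$ ($P{\left(l,L \right)} = \left(6 - 8\right)^{2} = \left(-2\right)^{2} = 4$)
$\sqrt{P{\left(-40,p{\left(1,-1 \right)} \right)} + \left(35 - -475\right)} = \sqrt{4 + \left(35 - -475\right)} = \sqrt{4 + \left(35 + 475\right)} = \sqrt{4 + 510} = \sqrt{514}$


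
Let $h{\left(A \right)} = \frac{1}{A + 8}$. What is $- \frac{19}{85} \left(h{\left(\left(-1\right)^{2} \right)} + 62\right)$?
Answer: $- \frac{10621}{765} \approx -13.884$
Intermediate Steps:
$h{\left(A \right)} = \frac{1}{8 + A}$
$- \frac{19}{85} \left(h{\left(\left(-1\right)^{2} \right)} + 62\right) = - \frac{19}{85} \left(\frac{1}{8 + \left(-1\right)^{2}} + 62\right) = \left(-19\right) \frac{1}{85} \left(\frac{1}{8 + 1} + 62\right) = - \frac{19 \left(\frac{1}{9} + 62\right)}{85} = \left(- \frac{19}{85}\right) \frac{559}{9} = - \frac{10621}{765}$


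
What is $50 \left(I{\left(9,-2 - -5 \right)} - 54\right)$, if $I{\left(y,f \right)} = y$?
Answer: $-2250$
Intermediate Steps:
$50 \left(I{\left(9,-2 - -5 \right)} - 54\right) = 50 \left(9 - 54\right) = 50 \left(-45\right) = -2250$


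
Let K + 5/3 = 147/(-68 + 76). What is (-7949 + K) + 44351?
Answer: 874049/24 ≈ 36419.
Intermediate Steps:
K = 401/24 (K = -5/3 + 147/(-68 + 76) = -5/3 + 147/8 = 401/24 ≈ 16.708)
(-7949 + K) + 44351 = (-7949 + 401/24) + 44351 = -190375/24 + 44351 = 874049/24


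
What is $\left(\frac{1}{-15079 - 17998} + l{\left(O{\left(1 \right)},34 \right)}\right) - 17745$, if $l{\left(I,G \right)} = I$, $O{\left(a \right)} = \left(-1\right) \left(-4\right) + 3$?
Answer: $- \frac{586719827}{33077} \approx -17738.0$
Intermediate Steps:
$O{\left(a \right)} = 7$ ($O{\left(a \right)} = 4 + 3 = 7$)
$\left(\frac{1}{-15079 - 17998} + l{\left(O{\left(1 \right)},34 \right)}\right) - 17745 = \left(\frac{1}{-15079 - 17998} + 7\right) - 17745 = \left(\frac{1}{-33077} + 7\right) - 17745 = \left(- \frac{1}{33077} + 7\right) - 17745 = \frac{231538}{33077} - 17745 = - \frac{586719827}{33077}$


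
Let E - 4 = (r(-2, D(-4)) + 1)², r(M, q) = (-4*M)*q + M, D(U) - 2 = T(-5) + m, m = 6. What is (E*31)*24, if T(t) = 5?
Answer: 7896072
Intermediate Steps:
D(U) = 13 (D(U) = 2 + (5 + 6) = 2 + 11 = 13)
r(M, q) = M - 4*M*q (r(M, q) = -4*M*q + M = M - 4*M*q)
E = 10613 (E = 4 + (-2*(1 - 4*13) + 1)² = 4 + (-2*(1 - 52) + 1)² = 4 + (-2*(-51) + 1)² = 4 + (102 + 1)² = 4 + 103² = 4 + 10609 = 10613)
(E*31)*24 = (10613*31)*24 = 329003*24 = 7896072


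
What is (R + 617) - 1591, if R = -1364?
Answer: -2338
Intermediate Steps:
(R + 617) - 1591 = (-1364 + 617) - 1591 = -747 - 1591 = -2338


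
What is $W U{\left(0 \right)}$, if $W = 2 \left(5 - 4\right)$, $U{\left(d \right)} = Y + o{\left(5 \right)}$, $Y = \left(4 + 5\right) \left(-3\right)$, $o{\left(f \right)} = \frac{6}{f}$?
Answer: $- \frac{258}{5} \approx -51.6$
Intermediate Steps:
$Y = -27$ ($Y = 9 \left(-3\right) = -27$)
$U{\left(d \right)} = - \frac{129}{5}$ ($U{\left(d \right)} = -27 + \frac{6}{5} = - \frac{129}{5}$)
$W = 2$ ($W = 2 \cdot 1 = 2$)
$W U{\left(0 \right)} = 2 \left(- \frac{129}{5}\right) = - \frac{258}{5}$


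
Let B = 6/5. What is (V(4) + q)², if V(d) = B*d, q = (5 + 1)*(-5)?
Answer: 15876/25 ≈ 635.04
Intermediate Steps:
B = 6/5 (B = 6*(⅕) = 6/5 ≈ 1.2000)
q = -30 (q = 6*(-5) = -30)
V(d) = 6*d/5
(V(4) + q)² = ((6/5)*4 - 30)² = (24/5 - 30)² = (-126/5)² = 15876/25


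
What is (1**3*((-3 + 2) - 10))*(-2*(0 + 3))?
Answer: 66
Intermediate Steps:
(1**3*((-3 + 2) - 10))*(-2*(0 + 3)) = (1*(-1 - 10))*(-2*3) = (1*(-11))*(-6) = -11*(-6) = 66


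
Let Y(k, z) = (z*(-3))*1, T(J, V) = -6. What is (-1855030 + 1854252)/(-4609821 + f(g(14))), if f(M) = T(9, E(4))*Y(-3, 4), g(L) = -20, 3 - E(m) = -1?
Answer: 778/4609749 ≈ 0.00016877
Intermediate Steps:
E(m) = 4 (E(m) = 3 - 1*(-1) = 3 + 1 = 4)
Y(k, z) = -3*z (Y(k, z) = -3*z*1 = -3*z)
f(M) = 72 (f(M) = -(-18)*4 = -6*(-12) = 72)
(-1855030 + 1854252)/(-4609821 + f(g(14))) = (-1855030 + 1854252)/(-4609821 + 72) = -778/(-4609749) = -778*(-1/4609749) = 778/4609749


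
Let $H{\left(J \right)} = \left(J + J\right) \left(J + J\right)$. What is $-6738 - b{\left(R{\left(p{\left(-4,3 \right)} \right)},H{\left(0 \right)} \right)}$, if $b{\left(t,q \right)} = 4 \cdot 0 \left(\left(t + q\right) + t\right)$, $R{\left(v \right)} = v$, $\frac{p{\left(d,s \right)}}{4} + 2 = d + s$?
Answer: $-6738$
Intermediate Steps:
$p{\left(d,s \right)} = -8 + 4 d + 4 s$ ($p{\left(d,s \right)} = -8 + 4 \left(d + s\right) = -8 + \left(4 d + 4 s\right) = -8 + 4 d + 4 s$)
$H{\left(J \right)} = 4 J^{2}$ ($H{\left(J \right)} = 2 J 2 J = 4 J^{2}$)
$b{\left(t,q \right)} = 0$ ($b{\left(t,q \right)} = 0 \left(\left(q + t\right) + t\right) = 0 \left(q + 2 t\right) = 0$)
$-6738 - b{\left(R{\left(p{\left(-4,3 \right)} \right)},H{\left(0 \right)} \right)} = -6738 - 0 = -6738 + 0 = -6738$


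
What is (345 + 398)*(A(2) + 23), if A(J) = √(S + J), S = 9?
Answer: 17089 + 743*√11 ≈ 19553.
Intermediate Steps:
A(J) = √(9 + J)
(345 + 398)*(A(2) + 23) = (345 + 398)*(√(9 + 2) + 23) = 743*(√11 + 23) = 743*(23 + √11) = 17089 + 743*√11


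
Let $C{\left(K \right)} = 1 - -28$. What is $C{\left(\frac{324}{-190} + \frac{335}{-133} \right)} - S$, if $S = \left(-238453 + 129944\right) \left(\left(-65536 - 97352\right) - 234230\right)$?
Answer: $-43090877033$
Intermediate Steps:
$C{\left(K \right)} = 29$ ($C{\left(K \right)} = 1 + 28 = 29$)
$S = 43090877062$ ($S = - 108509 \left(\left(-65536 - 97352\right) - 234230\right) = - 108509 \left(-162888 - 234230\right) = \left(-108509\right) \left(-397118\right) = 43090877062$)
$C{\left(\frac{324}{-190} + \frac{335}{-133} \right)} - S = 29 - 43090877062 = -43090877033$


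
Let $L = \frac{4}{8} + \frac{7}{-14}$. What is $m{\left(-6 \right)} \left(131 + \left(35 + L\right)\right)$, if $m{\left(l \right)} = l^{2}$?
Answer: $5976$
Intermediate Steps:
$L = 0$ ($L = 4 \cdot \frac{1}{8} + 7 \left(- \frac{1}{14}\right) = \frac{1}{2} - \frac{1}{2} = 0$)
$m{\left(-6 \right)} \left(131 + \left(35 + L\right)\right) = \left(-6\right)^{2} \left(131 + \left(35 + 0\right)\right) = 36 \left(131 + 35\right) = 36 \cdot 166 = 5976$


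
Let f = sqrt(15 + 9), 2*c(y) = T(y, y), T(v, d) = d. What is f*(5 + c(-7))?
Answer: 3*sqrt(6) ≈ 7.3485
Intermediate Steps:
c(y) = y/2
f = 2*sqrt(6) (f = sqrt(24) = 2*sqrt(6) ≈ 4.8990)
f*(5 + c(-7)) = (2*sqrt(6))*(5 + (1/2)*(-7)) = (2*sqrt(6))*(5 - 7/2) = (2*sqrt(6))*(3/2) = 3*sqrt(6)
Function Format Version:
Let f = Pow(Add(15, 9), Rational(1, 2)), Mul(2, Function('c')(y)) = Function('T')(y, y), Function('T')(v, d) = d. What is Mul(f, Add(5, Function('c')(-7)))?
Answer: Mul(3, Pow(6, Rational(1, 2))) ≈ 7.3485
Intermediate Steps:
Function('c')(y) = Mul(Rational(1, 2), y)
f = Mul(2, Pow(6, Rational(1, 2))) (f = Pow(24, Rational(1, 2)) = Mul(2, Pow(6, Rational(1, 2))) ≈ 4.8990)
Mul(f, Add(5, Function('c')(-7))) = Mul(Mul(2, Pow(6, Rational(1, 2))), Add(5, Mul(Rational(1, 2), -7))) = Mul(Mul(2, Pow(6, Rational(1, 2))), Add(5, Rational(-7, 2))) = Mul(Mul(2, Pow(6, Rational(1, 2))), Rational(3, 2)) = Mul(3, Pow(6, Rational(1, 2)))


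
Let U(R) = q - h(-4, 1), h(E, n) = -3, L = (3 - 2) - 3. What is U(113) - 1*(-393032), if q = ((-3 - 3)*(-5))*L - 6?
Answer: 392969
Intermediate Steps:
L = -2 (L = 1 - 3 = -2)
q = -66 (q = ((-3 - 3)*(-5))*(-2) - 6 = -6*(-5)*(-2) - 6 = 30*(-2) - 6 = -60 - 6 = -66)
U(R) = -63 (U(R) = -66 - 1*(-3) = -66 + 3 = -63)
U(113) - 1*(-393032) = -63 - 1*(-393032) = -63 + 393032 = 392969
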